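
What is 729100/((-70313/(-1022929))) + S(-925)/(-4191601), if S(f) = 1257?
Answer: 3126169520824390459/294724041113 ≈ 1.0607e+7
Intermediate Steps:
729100/((-70313/(-1022929))) + S(-925)/(-4191601) = 729100/((-70313/(-1022929))) + 1257/(-4191601) = 729100/((-70313*(-1/1022929))) + 1257*(-1/4191601) = 729100/(70313/1022929) - 1257/4191601 = 729100*(1022929/70313) - 1257/4191601 = 745817533900/70313 - 1257/4191601 = 3126169520824390459/294724041113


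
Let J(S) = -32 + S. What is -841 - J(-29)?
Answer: -780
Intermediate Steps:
-841 - J(-29) = -841 - (-32 - 29) = -841 - 1*(-61) = -841 + 61 = -780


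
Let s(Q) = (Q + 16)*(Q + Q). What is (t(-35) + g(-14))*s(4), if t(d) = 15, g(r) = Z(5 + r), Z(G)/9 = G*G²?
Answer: -1047360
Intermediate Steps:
Z(G) = 9*G³ (Z(G) = 9*(G*G²) = 9*G³)
g(r) = 9*(5 + r)³
s(Q) = 2*Q*(16 + Q) (s(Q) = (16 + Q)*(2*Q) = 2*Q*(16 + Q))
(t(-35) + g(-14))*s(4) = (15 + 9*(5 - 14)³)*(2*4*(16 + 4)) = (15 + 9*(-9)³)*(2*4*20) = (15 + 9*(-729))*160 = (15 - 6561)*160 = -6546*160 = -1047360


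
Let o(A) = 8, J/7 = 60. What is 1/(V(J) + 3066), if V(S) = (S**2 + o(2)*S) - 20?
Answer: 1/182806 ≈ 5.4703e-6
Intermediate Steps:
J = 420 (J = 7*60 = 420)
V(S) = -20 + S**2 + 8*S (V(S) = (S**2 + 8*S) - 20 = -20 + S**2 + 8*S)
1/(V(J) + 3066) = 1/((-20 + 420**2 + 8*420) + 3066) = 1/((-20 + 176400 + 3360) + 3066) = 1/(179740 + 3066) = 1/182806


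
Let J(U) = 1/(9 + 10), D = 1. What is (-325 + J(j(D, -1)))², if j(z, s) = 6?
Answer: 38118276/361 ≈ 1.0559e+5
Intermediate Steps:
J(U) = 1/19
(-325 + J(j(D, -1)))² = (-325 + 1/19)² = (-6174/19)² = 38118276/361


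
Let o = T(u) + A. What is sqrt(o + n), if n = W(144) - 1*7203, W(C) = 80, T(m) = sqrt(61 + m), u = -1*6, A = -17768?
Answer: sqrt(-24891 + sqrt(55)) ≈ 157.75*I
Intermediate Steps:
u = -6
n = -7123 (n = 80 - 1*7203 = 80 - 7203 = -7123)
o = -17768 + sqrt(55) (o = sqrt(61 - 6) - 17768 = sqrt(55) - 17768 = -17768 + sqrt(55) ≈ -17761.)
sqrt(o + n) = sqrt((-17768 + sqrt(55)) - 7123) = sqrt(-24891 + sqrt(55))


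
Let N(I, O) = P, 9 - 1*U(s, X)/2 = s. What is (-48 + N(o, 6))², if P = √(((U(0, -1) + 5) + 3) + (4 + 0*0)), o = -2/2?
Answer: (48 - √30)² ≈ 1808.2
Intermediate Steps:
U(s, X) = 18 - 2*s
o = -1 (o = -2*½ = -1)
P = √30 (P = √((((18 - 2*0) + 5) + 3) + (4 + 0*0)) = √((((18 + 0) + 5) + 3) + (4 + 0)) = √(((18 + 5) + 3) + 4) = √((23 + 3) + 4) = √(26 + 4) = √30 ≈ 5.4772)
N(I, O) = √30
(-48 + N(o, 6))² = (-48 + √30)²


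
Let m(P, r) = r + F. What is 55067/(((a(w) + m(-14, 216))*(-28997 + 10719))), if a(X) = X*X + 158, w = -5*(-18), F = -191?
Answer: -55067/151396674 ≈ -0.00036373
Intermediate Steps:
m(P, r) = -191 + r (m(P, r) = r - 191 = -191 + r)
w = 90
a(X) = 158 + X² (a(X) = X² + 158 = 158 + X²)
55067/(((a(w) + m(-14, 216))*(-28997 + 10719))) = 55067/((((158 + 90²) + (-191 + 216))*(-28997 + 10719))) = 55067/((((158 + 8100) + 25)*(-18278))) = 55067/(((8258 + 25)*(-18278))) = 55067/((8283*(-18278))) = 55067/(-151396674) = 55067*(-1/151396674) = -55067/151396674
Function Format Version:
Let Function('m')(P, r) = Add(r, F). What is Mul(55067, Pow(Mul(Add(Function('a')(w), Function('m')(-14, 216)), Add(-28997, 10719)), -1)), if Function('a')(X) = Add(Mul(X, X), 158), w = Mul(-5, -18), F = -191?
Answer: Rational(-55067, 151396674) ≈ -0.00036373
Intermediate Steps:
Function('m')(P, r) = Add(-191, r) (Function('m')(P, r) = Add(r, -191) = Add(-191, r))
w = 90
Function('a')(X) = Add(158, Pow(X, 2)) (Function('a')(X) = Add(Pow(X, 2), 158) = Add(158, Pow(X, 2)))
Mul(55067, Pow(Mul(Add(Function('a')(w), Function('m')(-14, 216)), Add(-28997, 10719)), -1)) = Mul(55067, Pow(Mul(Add(Add(158, Pow(90, 2)), Add(-191, 216)), Add(-28997, 10719)), -1)) = Mul(55067, Pow(Mul(Add(Add(158, 8100), 25), -18278), -1)) = Mul(55067, Pow(Mul(Add(8258, 25), -18278), -1)) = Mul(55067, Pow(Mul(8283, -18278), -1)) = Mul(55067, Pow(-151396674, -1)) = Mul(55067, Rational(-1, 151396674)) = Rational(-55067, 151396674)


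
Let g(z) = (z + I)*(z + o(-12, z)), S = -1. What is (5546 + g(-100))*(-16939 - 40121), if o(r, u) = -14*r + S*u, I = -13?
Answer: 766772280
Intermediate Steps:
o(r, u) = -u - 14*r (o(r, u) = -14*r - u = -u - 14*r)
g(z) = -2184 + 168*z (g(z) = (z - 13)*(z + (-z - 14*(-12))) = (-13 + z)*(z + (-z + 168)) = (-13 + z)*(z + (168 - z)) = (-13 + z)*168 = -2184 + 168*z)
(5546 + g(-100))*(-16939 - 40121) = (5546 + (-2184 + 168*(-100)))*(-16939 - 40121) = (5546 + (-2184 - 16800))*(-57060) = (5546 - 18984)*(-57060) = -13438*(-57060) = 766772280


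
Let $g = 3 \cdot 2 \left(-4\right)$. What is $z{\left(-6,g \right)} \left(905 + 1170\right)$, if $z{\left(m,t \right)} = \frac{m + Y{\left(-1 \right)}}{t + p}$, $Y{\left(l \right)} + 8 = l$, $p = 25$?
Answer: $-31125$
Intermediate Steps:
$Y{\left(l \right)} = -8 + l$
$g = -24$ ($g = 6 \left(-4\right) = -24$)
$z{\left(m,t \right)} = \frac{-9 + m}{25 + t}$ ($z{\left(m,t \right)} = \frac{m - 9}{t + 25} = \frac{m - 9}{25 + t} = \frac{-9 + m}{25 + t}$)
$z{\left(-6,g \right)} \left(905 + 1170\right) = \frac{-9 - 6}{25 - 24} \left(905 + 1170\right) = 1^{-1} \left(-15\right) 2075 = 1 \left(-15\right) 2075 = \left(-15\right) 2075 = -31125$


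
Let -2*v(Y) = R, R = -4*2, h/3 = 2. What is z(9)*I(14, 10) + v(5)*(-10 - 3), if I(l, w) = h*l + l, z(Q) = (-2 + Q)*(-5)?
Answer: -3482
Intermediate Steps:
h = 6 (h = 3*2 = 6)
z(Q) = 10 - 5*Q
I(l, w) = 7*l (I(l, w) = 6*l + l = 7*l)
R = -8
v(Y) = 4 (v(Y) = -½*(-8) = 4)
z(9)*I(14, 10) + v(5)*(-10 - 3) = (10 - 5*9)*(7*14) + 4*(-10 - 3) = (10 - 45)*98 + 4*(-13) = -35*98 - 52 = -3430 - 52 = -3482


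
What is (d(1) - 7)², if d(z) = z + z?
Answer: 25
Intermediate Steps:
d(z) = 2*z
(d(1) - 7)² = (2*1 - 7)² = (2 - 7)² = (-5)² = 25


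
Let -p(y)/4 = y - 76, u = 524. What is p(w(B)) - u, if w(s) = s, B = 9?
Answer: -256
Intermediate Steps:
p(y) = 304 - 4*y (p(y) = -4*(y - 76) = -4*(-76 + y) = 304 - 4*y)
p(w(B)) - u = (304 - 4*9) - 1*524 = (304 - 36) - 524 = 268 - 524 = -256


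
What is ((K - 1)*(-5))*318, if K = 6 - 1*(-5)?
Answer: -15900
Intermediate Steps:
K = 11 (K = 6 + 5 = 11)
((K - 1)*(-5))*318 = ((11 - 1)*(-5))*318 = (10*(-5))*318 = -50*318 = -15900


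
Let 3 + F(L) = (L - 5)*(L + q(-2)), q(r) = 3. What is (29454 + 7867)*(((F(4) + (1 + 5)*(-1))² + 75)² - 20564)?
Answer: 3321457037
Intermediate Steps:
F(L) = -3 + (-5 + L)*(3 + L) (F(L) = -3 + (L - 5)*(L + 3) = -3 + (-5 + L)*(3 + L))
(29454 + 7867)*(((F(4) + (1 + 5)*(-1))² + 75)² - 20564) = (29454 + 7867)*((((-18 + 4² - 2*4) + (1 + 5)*(-1))² + 75)² - 20564) = 37321*((((-18 + 16 - 8) + 6*(-1))² + 75)² - 20564) = 37321*(((-10 - 6)² + 75)² - 20564) = 37321*(((-16)² + 75)² - 20564) = 37321*((256 + 75)² - 20564) = 37321*(331² - 20564) = 37321*(109561 - 20564) = 37321*88997 = 3321457037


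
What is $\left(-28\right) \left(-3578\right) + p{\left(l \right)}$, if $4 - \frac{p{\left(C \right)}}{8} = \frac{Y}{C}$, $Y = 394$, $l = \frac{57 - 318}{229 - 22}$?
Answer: $\frac{2978760}{29} \approx 1.0272 \cdot 10^{5}$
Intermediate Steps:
$l = - \frac{29}{23}$ ($l = - \frac{261}{207} = \left(-261\right) \frac{1}{207} = - \frac{29}{23} \approx -1.2609$)
$p{\left(C \right)} = 32 - \frac{3152}{C}$ ($p{\left(C \right)} = 32 - 8 \frac{394}{C} = 32 - \frac{3152}{C}$)
$\left(-28\right) \left(-3578\right) + p{\left(l \right)} = \left(-28\right) \left(-3578\right) - \left(-32 + \frac{3152}{- \frac{29}{23}}\right) = 100184 + \left(32 - - \frac{72496}{29}\right) = 100184 + \left(32 + \frac{72496}{29}\right) = 100184 + \frac{73424}{29} = \frac{2978760}{29}$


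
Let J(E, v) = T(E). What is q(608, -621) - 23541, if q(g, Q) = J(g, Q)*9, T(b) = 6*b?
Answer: 9291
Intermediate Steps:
J(E, v) = 6*E
q(g, Q) = 54*g (q(g, Q) = (6*g)*9 = 54*g)
q(608, -621) - 23541 = 54*608 - 23541 = 32832 - 23541 = 9291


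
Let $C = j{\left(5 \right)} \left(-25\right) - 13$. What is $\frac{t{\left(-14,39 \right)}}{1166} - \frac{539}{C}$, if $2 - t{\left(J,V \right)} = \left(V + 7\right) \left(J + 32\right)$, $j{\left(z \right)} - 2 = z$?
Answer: $\frac{236593}{109604} \approx 2.1586$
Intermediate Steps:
$j{\left(z \right)} = 2 + z$
$t{\left(J,V \right)} = 2 - \left(7 + V\right) \left(32 + J\right)$ ($t{\left(J,V \right)} = 2 - \left(V + 7\right) \left(J + 32\right) = 2 - \left(7 + V\right) \left(32 + J\right)$)
$C = -188$ ($C = \left(2 + 5\right) \left(-25\right) - 13 = 7 \left(-25\right) - 13 = -175 - 13 = -188$)
$\frac{t{\left(-14,39 \right)}}{1166} - \frac{539}{C} = \frac{-222 - 1248 - -98 - \left(-14\right) 39}{1166} - \frac{539}{-188} = \left(-222 - 1248 + 98 + 546\right) \frac{1}{1166} - - \frac{539}{188} = \left(-826\right) \frac{1}{1166} + \frac{539}{188} = - \frac{413}{583} + \frac{539}{188} = \frac{236593}{109604}$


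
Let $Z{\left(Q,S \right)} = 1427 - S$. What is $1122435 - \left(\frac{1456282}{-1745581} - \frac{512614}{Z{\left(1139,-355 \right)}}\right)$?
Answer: $\frac{1746186080050514}{1555312671} \approx 1.1227 \cdot 10^{6}$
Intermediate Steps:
$1122435 - \left(\frac{1456282}{-1745581} - \frac{512614}{Z{\left(1139,-355 \right)}}\right) = 1122435 - \left(\frac{1456282}{-1745581} - \frac{512614}{1427 - -355}\right) = 1122435 - \left(1456282 \left(- \frac{1}{1745581}\right) - \frac{512614}{1427 + 355}\right) = 1122435 - \left(- \frac{1456282}{1745581} - \frac{512614}{1782}\right) = 1122435 - \left(- \frac{1456282}{1745581} - \frac{256307}{891}\right) = 1122435 - - \frac{448702176629}{1555312671} = 1122435 + \frac{448702176629}{1555312671} = \frac{1746186080050514}{1555312671}$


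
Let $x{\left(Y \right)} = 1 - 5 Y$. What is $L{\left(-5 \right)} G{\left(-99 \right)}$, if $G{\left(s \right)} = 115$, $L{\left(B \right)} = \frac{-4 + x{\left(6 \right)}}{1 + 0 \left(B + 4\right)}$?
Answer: $-3795$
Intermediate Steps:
$L{\left(B \right)} = -33$ ($L{\left(B \right)} = \frac{-4 + \left(1 - 30\right)}{1 + 0 \left(B + 4\right)} = \frac{-4 + \left(1 - 30\right)}{1 + 0 \left(4 + B\right)} = \frac{-4 - 29}{1 + 0} = - \frac{33}{1} = \left(-33\right) 1 = -33$)
$L{\left(-5 \right)} G{\left(-99 \right)} = \left(-33\right) 115 = -3795$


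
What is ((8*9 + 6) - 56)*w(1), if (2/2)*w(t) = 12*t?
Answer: 264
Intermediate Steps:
w(t) = 12*t
((8*9 + 6) - 56)*w(1) = ((8*9 + 6) - 56)*(12*1) = ((72 + 6) - 56)*12 = (78 - 56)*12 = 22*12 = 264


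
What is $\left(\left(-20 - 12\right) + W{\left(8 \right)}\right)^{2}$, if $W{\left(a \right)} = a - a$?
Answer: $1024$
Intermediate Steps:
$W{\left(a \right)} = 0$
$\left(\left(-20 - 12\right) + W{\left(8 \right)}\right)^{2} = \left(\left(-20 - 12\right) + 0\right)^{2} = \left(-32 + 0\right)^{2} = \left(-32\right)^{2} = 1024$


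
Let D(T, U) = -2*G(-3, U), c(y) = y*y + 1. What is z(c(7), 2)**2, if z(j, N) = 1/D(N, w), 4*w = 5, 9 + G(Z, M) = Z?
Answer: 1/576 ≈ 0.0017361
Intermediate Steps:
G(Z, M) = -9 + Z
w = 5/4 (w = (1/4)*5 = 5/4 ≈ 1.2500)
c(y) = 1 + y**2 (c(y) = y**2 + 1 = 1 + y**2)
D(T, U) = 24 (D(T, U) = -2*(-9 - 3) = -2*(-12) = 24)
z(j, N) = 1/24
z(c(7), 2)**2 = (1/24)**2 = 1/576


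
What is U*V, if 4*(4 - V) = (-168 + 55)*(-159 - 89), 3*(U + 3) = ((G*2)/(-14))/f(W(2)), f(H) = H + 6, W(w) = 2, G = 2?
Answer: 295251/14 ≈ 21089.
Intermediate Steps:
f(H) = 6 + H
U = -253/84 (U = -3 + (((2*2)/(-14))/(6 + 2))/3 = -3 + ((4*(-1/14))/8)/3 = -3 + (-2/7*⅛)/3 = -3 + (⅓)*(-1/28) = -3 - 1/84 = -253/84 ≈ -3.0119)
V = -7002 (V = 4 - (-168 + 55)*(-159 - 89)/4 = 4 - (-113)*(-248)/4 = 4 - ¼*28024 = 4 - 7006 = -7002)
U*V = -253/84*(-7002) = 295251/14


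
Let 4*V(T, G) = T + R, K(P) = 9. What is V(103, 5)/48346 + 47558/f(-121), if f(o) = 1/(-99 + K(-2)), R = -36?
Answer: -827726064413/193384 ≈ -4.2802e+6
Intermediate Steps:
V(T, G) = -9 + T/4 (V(T, G) = (T - 36)/4 = (-36 + T)/4 = -9 + T/4)
f(o) = -1/90 (f(o) = 1/(-99 + 9) = 1/(-90) = -1/90)
V(103, 5)/48346 + 47558/f(-121) = (-9 + (¼)*103)/48346 + 47558/(-1/90) = (-9 + 103/4)*(1/48346) + 47558*(-90) = (67/4)*(1/48346) - 4280220 = 67/193384 - 4280220 = -827726064413/193384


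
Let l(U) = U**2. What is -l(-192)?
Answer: -36864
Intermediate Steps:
-l(-192) = -1*(-192)**2 = -1*36864 = -36864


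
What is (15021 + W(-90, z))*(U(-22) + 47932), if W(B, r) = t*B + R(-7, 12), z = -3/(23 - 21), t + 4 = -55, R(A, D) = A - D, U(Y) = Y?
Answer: 973147920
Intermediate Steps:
t = -59 (t = -4 - 55 = -59)
z = -3/2 ≈ -1.5000
W(B, r) = -19 - 59*B (W(B, r) = -59*B + (-7 - 1*12) = -59*B + (-7 - 12) = -59*B - 19 = -19 - 59*B)
(15021 + W(-90, z))*(U(-22) + 47932) = (15021 + (-19 - 59*(-90)))*(-22 + 47932) = (15021 + (-19 + 5310))*47910 = (15021 + 5291)*47910 = 20312*47910 = 973147920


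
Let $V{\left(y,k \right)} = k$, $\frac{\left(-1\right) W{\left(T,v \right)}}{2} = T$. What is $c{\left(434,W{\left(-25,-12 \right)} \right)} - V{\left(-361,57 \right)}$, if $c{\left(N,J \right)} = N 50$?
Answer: $21643$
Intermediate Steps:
$W{\left(T,v \right)} = - 2 T$
$c{\left(N,J \right)} = 50 N$
$c{\left(434,W{\left(-25,-12 \right)} \right)} - V{\left(-361,57 \right)} = 50 \cdot 434 - 57 = 21700 - 57 = 21643$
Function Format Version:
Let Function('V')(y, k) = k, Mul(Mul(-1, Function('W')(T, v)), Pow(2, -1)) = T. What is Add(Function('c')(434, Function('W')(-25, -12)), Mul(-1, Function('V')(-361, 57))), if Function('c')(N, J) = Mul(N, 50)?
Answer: 21643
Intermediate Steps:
Function('W')(T, v) = Mul(-2, T)
Function('c')(N, J) = Mul(50, N)
Add(Function('c')(434, Function('W')(-25, -12)), Mul(-1, Function('V')(-361, 57))) = Add(Mul(50, 434), Mul(-1, 57)) = Add(21700, -57) = 21643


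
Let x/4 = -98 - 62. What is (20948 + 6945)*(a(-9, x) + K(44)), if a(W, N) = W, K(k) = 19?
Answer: 278930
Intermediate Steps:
x = -640 (x = 4*(-98 - 62) = 4*(-160) = -640)
(20948 + 6945)*(a(-9, x) + K(44)) = (20948 + 6945)*(-9 + 19) = 27893*10 = 278930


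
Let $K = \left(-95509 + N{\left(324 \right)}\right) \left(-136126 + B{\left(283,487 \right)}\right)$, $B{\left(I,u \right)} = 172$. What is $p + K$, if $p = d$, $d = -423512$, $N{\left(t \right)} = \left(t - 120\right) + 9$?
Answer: $12955448872$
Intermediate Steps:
$N{\left(t \right)} = -111 + t$ ($N{\left(t \right)} = \left(-120 + t\right) + 9 = -111 + t$)
$p = -423512$
$K = 12955872384$ ($K = \left(-95509 + \left(-111 + 324\right)\right) \left(-136126 + 172\right) = \left(-95509 + 213\right) \left(-135954\right) = \left(-95296\right) \left(-135954\right) = 12955872384$)
$p + K = -423512 + 12955872384 = 12955448872$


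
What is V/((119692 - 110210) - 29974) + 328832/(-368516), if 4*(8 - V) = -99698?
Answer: -7963225257/3775814936 ≈ -2.1090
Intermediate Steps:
V = 49865/2 (V = 8 - ¼*(-99698) = 8 + 49849/2 = 49865/2 ≈ 24933.)
V/((119692 - 110210) - 29974) + 328832/(-368516) = 49865/(2*((119692 - 110210) - 29974)) + 328832/(-368516) = 49865/(2*(9482 - 29974)) + 328832*(-1/368516) = (49865/2)/(-20492) - 82208/92129 = (49865/2)*(-1/20492) - 82208/92129 = -49865/40984 - 82208/92129 = -7963225257/3775814936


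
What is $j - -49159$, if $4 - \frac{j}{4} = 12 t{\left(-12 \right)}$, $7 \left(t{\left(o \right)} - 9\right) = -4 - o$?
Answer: $\frac{340817}{7} \approx 48688.0$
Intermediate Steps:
$t{\left(o \right)} = \frac{59}{7} - \frac{o}{7}$ ($t{\left(o \right)} = 9 + \frac{-4 - o}{7} = 9 - \left(\frac{4}{7} + \frac{o}{7}\right) = \frac{59}{7} - \frac{o}{7}$)
$j = - \frac{3296}{7}$ ($j = 16 - 4 \cdot 12 \left(\frac{59}{7} - - \frac{12}{7}\right) = 16 - 4 \cdot 12 \left(\frac{59}{7} + \frac{12}{7}\right) = 16 - 4 \cdot 12 \cdot \frac{71}{7} = 16 - \frac{3408}{7} = - \frac{3296}{7} \approx -470.86$)
$j - -49159 = - \frac{3296}{7} - -49159 = - \frac{3296}{7} + 49159 = \frac{340817}{7}$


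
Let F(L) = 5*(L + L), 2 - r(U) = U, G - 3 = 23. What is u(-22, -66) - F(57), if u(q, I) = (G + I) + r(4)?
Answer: -612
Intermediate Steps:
G = 26 (G = 3 + 23 = 26)
r(U) = 2 - U
F(L) = 10*L (F(L) = 5*(2*L) = 10*L)
u(q, I) = 24 + I (u(q, I) = (26 + I) + (2 - 1*4) = (26 + I) + (2 - 4) = (26 + I) - 2 = 24 + I)
u(-22, -66) - F(57) = (24 - 66) - 10*57 = -42 - 1*570 = -42 - 570 = -612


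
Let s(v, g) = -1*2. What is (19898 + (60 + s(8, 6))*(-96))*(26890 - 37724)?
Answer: -155251220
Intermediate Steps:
s(v, g) = -2
(19898 + (60 + s(8, 6))*(-96))*(26890 - 37724) = (19898 + (60 - 2)*(-96))*(26890 - 37724) = (19898 + 58*(-96))*(-10834) = (19898 - 5568)*(-10834) = 14330*(-10834) = -155251220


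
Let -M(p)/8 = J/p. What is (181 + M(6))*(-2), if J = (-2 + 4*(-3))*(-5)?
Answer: -526/3 ≈ -175.33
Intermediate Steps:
J = 70 (J = (-2 - 12)*(-5) = -14*(-5) = 70)
M(p) = -560/p
(181 + M(6))*(-2) = (181 - 560/6)*(-2) = (181 - 560*1/6)*(-2) = (181 - 280/3)*(-2) = (263/3)*(-2) = -526/3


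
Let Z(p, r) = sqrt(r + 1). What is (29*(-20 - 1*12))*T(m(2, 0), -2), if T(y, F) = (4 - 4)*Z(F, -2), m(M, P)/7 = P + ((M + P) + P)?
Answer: 0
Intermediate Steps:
Z(p, r) = sqrt(1 + r)
m(M, P) = 7*M + 21*P (m(M, P) = 7*(P + ((M + P) + P)) = 7*(P + (M + 2*P)) = 7*(M + 3*P) = 7*M + 21*P)
T(y, F) = 0 (T(y, F) = (4 - 4)*sqrt(1 - 2) = 0*sqrt(-1) = 0*I = 0)
(29*(-20 - 1*12))*T(m(2, 0), -2) = (29*(-20 - 1*12))*0 = (29*(-20 - 12))*0 = (29*(-32))*0 = -928*0 = 0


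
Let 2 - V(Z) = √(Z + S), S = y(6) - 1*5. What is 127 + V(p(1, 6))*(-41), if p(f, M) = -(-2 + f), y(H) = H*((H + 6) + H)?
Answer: 45 + 82*√26 ≈ 463.12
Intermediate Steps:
y(H) = H*(6 + 2*H) (y(H) = H*((6 + H) + H) = H*(6 + 2*H))
p(f, M) = 2 - f
S = 103 (S = 2*6*(3 + 6) - 1*5 = 2*6*9 - 5 = 108 - 5 = 103)
V(Z) = 2 - √(103 + Z) (V(Z) = 2 - √(Z + 103) = 2 - √(103 + Z))
127 + V(p(1, 6))*(-41) = 127 + (2 - √(103 + (2 - 1*1)))*(-41) = 127 + (2 - √(103 + (2 - 1)))*(-41) = 127 + (2 - √(103 + 1))*(-41) = 127 + (2 - √104)*(-41) = 127 + (2 - 2*√26)*(-41) = 127 + (-82 + 82*√26) = 45 + 82*√26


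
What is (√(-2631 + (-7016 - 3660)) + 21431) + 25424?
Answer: 46855 + I*√13307 ≈ 46855.0 + 115.36*I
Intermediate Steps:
(√(-2631 + (-7016 - 3660)) + 21431) + 25424 = (√(-2631 - 10676) + 21431) + 25424 = (√(-13307) + 21431) + 25424 = (I*√13307 + 21431) + 25424 = (21431 + I*√13307) + 25424 = 46855 + I*√13307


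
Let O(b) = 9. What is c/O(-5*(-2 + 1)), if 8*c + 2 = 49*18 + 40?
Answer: 115/9 ≈ 12.778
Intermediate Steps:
c = 115 (c = -¼ + (49*18 + 40)/8 = -¼ + (882 + 40)/8 = -¼ + (⅛)*922 = -¼ + 461/4 = 115)
c/O(-5*(-2 + 1)) = 115/9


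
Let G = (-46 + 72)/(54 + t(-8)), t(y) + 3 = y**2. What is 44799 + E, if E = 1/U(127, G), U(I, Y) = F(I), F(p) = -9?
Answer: 403190/9 ≈ 44799.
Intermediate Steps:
t(y) = -3 + y**2
G = 26/115 (G = (-46 + 72)/(54 + (-3 + (-8)**2)) = 26/(54 + (-3 + 64)) = 26/(54 + 61) = 26/115 ≈ 0.22609)
U(I, Y) = -9
E = -1/9 (E = 1/(-9) = -1/9 ≈ -0.11111)
44799 + E = 44799 - 1/9 = 403190/9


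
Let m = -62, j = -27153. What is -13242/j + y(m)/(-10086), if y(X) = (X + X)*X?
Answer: -4177414/15214731 ≈ -0.27456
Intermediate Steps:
y(X) = 2*X**2 (y(X) = (2*X)*X = 2*X**2)
-13242/j + y(m)/(-10086) = -13242/(-27153) + (2*(-62)**2)/(-10086) = -13242*(-1/27153) + (2*3844)*(-1/10086) = 4414/9051 + 7688*(-1/10086) = 4414/9051 - 3844/5043 = -4177414/15214731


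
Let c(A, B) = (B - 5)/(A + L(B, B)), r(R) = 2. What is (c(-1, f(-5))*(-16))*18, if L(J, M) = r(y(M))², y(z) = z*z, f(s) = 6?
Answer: -96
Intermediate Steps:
y(z) = z²
L(J, M) = 4 (L(J, M) = 2² = 4)
c(A, B) = (-5 + B)/(4 + A) (c(A, B) = (B - 5)/(A + 4) = (-5 + B)/(4 + A))
(c(-1, f(-5))*(-16))*18 = (((-5 + 6)/(4 - 1))*(-16))*18 = ((1/3)*(-16))*18 = (((⅓)*1)*(-16))*18 = ((⅓)*(-16))*18 = -16/3*18 = -96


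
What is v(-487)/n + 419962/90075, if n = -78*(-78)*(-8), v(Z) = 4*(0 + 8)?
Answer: 212890709/45668025 ≈ 4.6617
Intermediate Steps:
v(Z) = 32 (v(Z) = 4*8 = 32)
n = -48672 (n = 6084*(-8) = -48672)
v(-487)/n + 419962/90075 = 32/(-48672) + 419962/90075 = 32*(-1/48672) + 419962*(1/90075) = -1/1521 + 419962/90075 = 212890709/45668025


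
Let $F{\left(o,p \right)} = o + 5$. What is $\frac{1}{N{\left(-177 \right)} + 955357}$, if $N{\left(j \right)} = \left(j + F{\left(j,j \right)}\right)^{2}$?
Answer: $\frac{1}{1077158} \approx 9.2837 \cdot 10^{-7}$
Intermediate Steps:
$F{\left(o,p \right)} = 5 + o$
$N{\left(j \right)} = \left(5 + 2 j\right)^{2}$ ($N{\left(j \right)} = \left(j + \left(5 + j\right)\right)^{2} = \left(5 + 2 j\right)^{2}$)
$\frac{1}{N{\left(-177 \right)} + 955357} = \frac{1}{\left(5 + 2 \left(-177\right)\right)^{2} + 955357} = \frac{1}{\left(5 - 354\right)^{2} + 955357} = \frac{1}{\left(-349\right)^{2} + 955357} = \frac{1}{121801 + 955357} = \frac{1}{1077158}$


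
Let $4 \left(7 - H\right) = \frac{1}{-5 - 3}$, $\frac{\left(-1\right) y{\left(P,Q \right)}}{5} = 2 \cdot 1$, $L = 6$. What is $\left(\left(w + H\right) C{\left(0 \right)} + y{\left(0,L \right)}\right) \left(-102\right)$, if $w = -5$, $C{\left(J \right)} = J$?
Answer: $1020$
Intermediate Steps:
$y{\left(P,Q \right)} = -10$ ($y{\left(P,Q \right)} = - 5 \cdot 2 \cdot 1 = \left(-5\right) 2 = -10$)
$H = \frac{225}{32}$ ($H = 7 - \frac{1}{4 \left(-5 - 3\right)} = 7 - \frac{1}{4 \left(-8\right)} = 7 - - \frac{1}{32} = 7 + \frac{1}{32} = \frac{225}{32} \approx 7.0313$)
$\left(\left(w + H\right) C{\left(0 \right)} + y{\left(0,L \right)}\right) \left(-102\right) = \left(\left(-5 + \frac{225}{32}\right) 0 - 10\right) \left(-102\right) = \left(\frac{65}{32} \cdot 0 - 10\right) \left(-102\right) = \left(0 - 10\right) \left(-102\right) = \left(-10\right) \left(-102\right) = 1020$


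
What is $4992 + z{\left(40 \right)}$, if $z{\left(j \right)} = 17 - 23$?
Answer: $4986$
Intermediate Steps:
$z{\left(j \right)} = -6$
$4992 + z{\left(40 \right)} = 4992 - 6 = 4986$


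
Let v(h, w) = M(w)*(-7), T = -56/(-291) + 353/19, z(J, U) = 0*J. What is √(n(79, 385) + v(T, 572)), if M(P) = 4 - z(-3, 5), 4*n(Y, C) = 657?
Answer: √545/2 ≈ 11.673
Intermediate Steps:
z(J, U) = 0
n(Y, C) = 657/4 (n(Y, C) = (¼)*657 = 657/4)
M(P) = 4 (M(P) = 4 - 1*0 = 4 + 0 = 4)
T = 103787/5529 (T = -56*(-1/291) + 353*(1/19) = 56/291 + 353/19 = 103787/5529 ≈ 18.771)
v(h, w) = -28 (v(h, w) = 4*(-7) = -28)
√(n(79, 385) + v(T, 572)) = √(657/4 - 28) = √(545/4) = √545/2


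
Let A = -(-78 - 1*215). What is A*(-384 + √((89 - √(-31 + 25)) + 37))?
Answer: -112512 + 293*√(126 - I*√6) ≈ -1.0922e+5 - 31.967*I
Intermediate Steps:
A = 293 (A = -(-78 - 215) = -1*(-293) = 293)
A*(-384 + √((89 - √(-31 + 25)) + 37)) = 293*(-384 + √((89 - √(-31 + 25)) + 37)) = 293*(-384 + √((89 - √(-6)) + 37)) = 293*(-384 + √((89 - I*√6) + 37)) = 293*(-384 + √(126 - I*√6)) = -112512 + 293*√(126 - I*√6)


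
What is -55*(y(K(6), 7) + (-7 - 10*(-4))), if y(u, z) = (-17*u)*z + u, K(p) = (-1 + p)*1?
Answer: 30635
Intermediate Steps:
K(p) = -1 + p
y(u, z) = u - 17*u*z (y(u, z) = -17*u*z + u = u - 17*u*z)
-55*(y(K(6), 7) + (-7 - 10*(-4))) = -55*((-1 + 6)*(1 - 17*7) + (-7 - 10*(-4))) = -55*(5*(1 - 119) + (-7 + 40)) = -55*(5*(-118) + 33) = -55*(-590 + 33) = -55*(-557) = 30635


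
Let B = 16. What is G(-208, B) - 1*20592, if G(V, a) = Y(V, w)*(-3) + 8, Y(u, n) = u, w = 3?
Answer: -19960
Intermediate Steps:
G(V, a) = 8 - 3*V (G(V, a) = V*(-3) + 8 = -3*V + 8 = 8 - 3*V)
G(-208, B) - 1*20592 = (8 - 3*(-208)) - 1*20592 = (8 + 624) - 20592 = 632 - 20592 = -19960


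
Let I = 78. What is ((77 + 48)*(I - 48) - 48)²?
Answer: 13704804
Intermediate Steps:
((77 + 48)*(I - 48) - 48)² = ((77 + 48)*(78 - 48) - 48)² = (125*30 - 48)² = (3750 - 48)² = 3702² = 13704804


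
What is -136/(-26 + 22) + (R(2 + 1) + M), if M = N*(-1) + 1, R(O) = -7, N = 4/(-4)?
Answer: 29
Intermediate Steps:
N = -1 (N = 4*(-1/4) = -1)
M = 2 (M = -1*(-1) + 1 = 1 + 1 = 2)
-136/(-26 + 22) + (R(2 + 1) + M) = -136/(-26 + 22) + (-7 + 2) = -136/(-4) - 5 = -136*(-1/4) - 5 = 34 - 5 = 29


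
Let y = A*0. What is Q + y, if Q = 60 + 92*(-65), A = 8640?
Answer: -5920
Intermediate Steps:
y = 0 (y = 8640*0 = 0)
Q = -5920 (Q = 60 - 5980 = -5920)
Q + y = -5920 + 0 = -5920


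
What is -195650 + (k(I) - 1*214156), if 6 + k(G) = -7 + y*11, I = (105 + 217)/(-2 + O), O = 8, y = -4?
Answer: -409863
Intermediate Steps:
I = 161/3 (I = (105 + 217)/(-2 + 8) = 322/6 = 322*(⅙) = 161/3 ≈ 53.667)
k(G) = -57 (k(G) = -6 + (-7 - 4*11) = -6 + (-7 - 44) = -6 - 51 = -57)
-195650 + (k(I) - 1*214156) = -195650 + (-57 - 1*214156) = -195650 + (-57 - 214156) = -195650 - 214213 = -409863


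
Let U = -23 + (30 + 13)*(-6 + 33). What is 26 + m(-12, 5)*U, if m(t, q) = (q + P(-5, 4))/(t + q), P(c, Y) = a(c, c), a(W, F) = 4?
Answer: -10060/7 ≈ -1437.1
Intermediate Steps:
P(c, Y) = 4
m(t, q) = (4 + q)/(q + t) (m(t, q) = (q + 4)/(t + q) = (4 + q)/(q + t))
U = 1138 (U = -23 + 43*27 = -23 + 1161 = 1138)
26 + m(-12, 5)*U = 26 + ((4 + 5)/(5 - 12))*1138 = 26 + (9/(-7))*1138 = 26 - 1/7*9*1138 = 26 - 9/7*1138 = 26 - 10242/7 = -10060/7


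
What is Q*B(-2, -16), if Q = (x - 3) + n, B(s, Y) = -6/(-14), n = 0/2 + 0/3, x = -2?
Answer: -15/7 ≈ -2.1429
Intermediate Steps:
n = 0 (n = 0*(½) + 0*(⅓) = 0 + 0 = 0)
B(s, Y) = 3/7 (B(s, Y) = -6*(-1/14) = 3/7)
Q = -5 (Q = (-2 - 3) + 0 = -5 + 0 = -5)
Q*B(-2, -16) = -5*3/7 = -15/7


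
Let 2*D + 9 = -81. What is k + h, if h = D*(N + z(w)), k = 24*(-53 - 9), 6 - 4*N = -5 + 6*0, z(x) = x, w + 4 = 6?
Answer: -6807/4 ≈ -1701.8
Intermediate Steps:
w = 2 (w = -4 + 6 = 2)
D = -45 (D = -9/2 + (½)*(-81) = -9/2 - 81/2 = -45)
N = 11/4 (N = 3/2 - (-5 + 6*0)/4 = 3/2 - (-5 + 0)/4 = 3/2 - ¼*(-5) = 3/2 + 5/4 = 11/4 ≈ 2.7500)
k = -1488 (k = 24*(-62) = -1488)
h = -855/4 (h = -45*(11/4 + 2) = -45*19/4 = -855/4 ≈ -213.75)
k + h = -1488 - 855/4 = -6807/4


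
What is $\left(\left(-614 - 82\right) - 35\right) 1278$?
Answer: $-934218$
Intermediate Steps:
$\left(\left(-614 - 82\right) - 35\right) 1278 = \left(-696 - 35\right) 1278 = \left(-731\right) 1278 = -934218$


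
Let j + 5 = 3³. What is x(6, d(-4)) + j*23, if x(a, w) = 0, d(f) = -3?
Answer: 506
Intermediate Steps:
j = 22 (j = -5 + 3³ = -5 + 27 = 22)
x(6, d(-4)) + j*23 = 0 + 22*23 = 0 + 506 = 506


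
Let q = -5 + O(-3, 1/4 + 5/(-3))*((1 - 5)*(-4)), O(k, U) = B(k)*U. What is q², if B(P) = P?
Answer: 3969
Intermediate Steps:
O(k, U) = U*k (O(k, U) = k*U = U*k)
q = 63 (q = -5 + ((1/4 + 5/(-3))*(-3))*((1 - 5)*(-4)) = -5 + ((1*(¼) + 5*(-⅓))*(-3))*(-4*(-4)) = -5 + ((¼ - 5/3)*(-3))*16 = -5 - 17/12*(-3)*16 = -5 + (17/4)*16 = -5 + 68 = 63)
q² = 63² = 3969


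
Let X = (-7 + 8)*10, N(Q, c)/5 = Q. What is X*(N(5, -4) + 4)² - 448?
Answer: 7962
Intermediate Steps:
N(Q, c) = 5*Q
X = 10 (X = 1*10 = 10)
X*(N(5, -4) + 4)² - 448 = 10*(5*5 + 4)² - 448 = 10*(25 + 4)² - 448 = 10*29² - 448 = 10*841 - 448 = 8410 - 448 = 7962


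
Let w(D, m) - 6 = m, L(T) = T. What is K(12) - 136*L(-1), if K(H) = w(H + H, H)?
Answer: 154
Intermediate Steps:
w(D, m) = 6 + m
K(H) = 6 + H
K(12) - 136*L(-1) = (6 + 12) - 136*(-1) = 18 + 136 = 154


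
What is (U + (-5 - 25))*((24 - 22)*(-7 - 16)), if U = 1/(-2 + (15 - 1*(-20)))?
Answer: 45494/33 ≈ 1378.6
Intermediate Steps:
U = 1/33 (U = 1/(-2 + (15 + 20)) = 1/(-2 + 35) = 1/33 ≈ 0.030303)
(U + (-5 - 25))*((24 - 22)*(-7 - 16)) = (1/33 + (-5 - 25))*((24 - 22)*(-7 - 16)) = (1/33 - 30)*(2*(-23)) = -989/33*(-46) = 45494/33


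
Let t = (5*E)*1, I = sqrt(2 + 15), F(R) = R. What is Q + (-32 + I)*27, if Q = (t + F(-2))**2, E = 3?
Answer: -695 + 27*sqrt(17) ≈ -583.68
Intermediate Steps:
I = sqrt(17) ≈ 4.1231
t = 15 (t = (5*3)*1 = 15*1 = 15)
Q = 169 (Q = (15 - 2)**2 = 13**2 = 169)
Q + (-32 + I)*27 = 169 + (-32 + sqrt(17))*27 = 169 + (-864 + 27*sqrt(17)) = -695 + 27*sqrt(17)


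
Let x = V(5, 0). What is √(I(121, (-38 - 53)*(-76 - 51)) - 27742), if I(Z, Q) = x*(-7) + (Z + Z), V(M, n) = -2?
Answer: 3*I*√3054 ≈ 165.79*I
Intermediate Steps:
x = -2
I(Z, Q) = 14 + 2*Z (I(Z, Q) = -2*(-7) + (Z + Z) = 14 + 2*Z)
√(I(121, (-38 - 53)*(-76 - 51)) - 27742) = √((14 + 2*121) - 27742) = √((14 + 242) - 27742) = √(256 - 27742) = √(-27486) = 3*I*√3054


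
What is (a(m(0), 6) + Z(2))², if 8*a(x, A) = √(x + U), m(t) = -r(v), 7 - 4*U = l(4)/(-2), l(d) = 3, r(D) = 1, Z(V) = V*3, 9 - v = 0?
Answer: 18441/512 + 9*√2/8 ≈ 37.609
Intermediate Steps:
v = 9 (v = 9 - 1*0 = 9 + 0 = 9)
Z(V) = 3*V
U = 17/8 (U = 7/4 - 3/(4*(-2)) = 7/4 - 3*(-1)/(4*2) = 7/4 - ¼*(-3/2) = 7/4 + 3/8 = 17/8 ≈ 2.1250)
m(t) = -1 (m(t) = -1*1 = -1)
a(x, A) = √(17/8 + x)/8 (a(x, A) = √(x + 17/8)/8 = √(17/8 + x)/8)
(a(m(0), 6) + Z(2))² = (√(34 + 16*(-1))/32 + 3*2)² = (√(34 - 16)/32 + 6)² = (√18/32 + 6)² = ((3*√2)/32 + 6)² = (3*√2/32 + 6)² = (6 + 3*√2/32)²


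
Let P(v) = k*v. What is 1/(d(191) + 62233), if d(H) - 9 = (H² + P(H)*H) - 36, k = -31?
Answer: -1/1032224 ≈ -9.6878e-7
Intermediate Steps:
P(v) = -31*v
d(H) = -27 - 30*H² (d(H) = 9 + ((H² + (-31*H)*H) - 36) = 9 + ((H² - 31*H²) - 36) = 9 + (-30*H² - 36) = 9 + (-36 - 30*H²) = -27 - 30*H²)
1/(d(191) + 62233) = 1/((-27 - 30*191²) + 62233) = 1/((-27 - 30*36481) + 62233) = 1/((-27 - 1094430) + 62233) = 1/(-1094457 + 62233) = 1/(-1032224) = -1/1032224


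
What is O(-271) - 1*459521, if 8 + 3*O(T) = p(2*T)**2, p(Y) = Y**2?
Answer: 86295909125/3 ≈ 2.8765e+10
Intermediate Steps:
O(T) = -8/3 + 16*T**4/3 (O(T) = -8/3 + ((2*T)**2)**2/3 = -8/3 + (4*T**2)**2/3 = -8/3 + (16*T**4)/3 = -8/3 + 16*T**4/3)
O(-271) - 1*459521 = (-8/3 + (16/3)*(-271)**4) - 1*459521 = (-8/3 + (16/3)*5393580481) - 459521 = (-8/3 + 86297287696/3) - 459521 = 86297287688/3 - 459521 = 86295909125/3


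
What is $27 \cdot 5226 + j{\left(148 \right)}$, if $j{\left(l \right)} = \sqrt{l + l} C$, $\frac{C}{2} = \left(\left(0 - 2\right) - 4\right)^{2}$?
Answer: $141102 + 144 \sqrt{74} \approx 1.4234 \cdot 10^{5}$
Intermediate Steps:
$C = 72$ ($C = 2 \left(\left(0 - 2\right) - 4\right)^{2} = 2 \left(-2 - 4\right)^{2} = 2 \left(-6\right)^{2} = 2 \cdot 36 = 72$)
$j{\left(l \right)} = 72 \sqrt{2} \sqrt{l}$ ($j{\left(l \right)} = \sqrt{l + l} 72 = \sqrt{2 l} 72 = \sqrt{2} \sqrt{l} 72 = 72 \sqrt{2} \sqrt{l}$)
$27 \cdot 5226 + j{\left(148 \right)} = 27 \cdot 5226 + 72 \sqrt{2} \sqrt{148} = 141102 + 72 \sqrt{2} \cdot 2 \sqrt{37} = 141102 + 144 \sqrt{74}$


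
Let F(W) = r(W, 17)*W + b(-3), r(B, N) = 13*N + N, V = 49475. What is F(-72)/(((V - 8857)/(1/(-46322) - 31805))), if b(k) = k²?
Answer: 25232716030797/1881506996 ≈ 13411.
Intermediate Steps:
r(B, N) = 14*N
F(W) = 9 + 238*W (F(W) = (14*17)*W + (-3)² = 238*W + 9 = 9 + 238*W)
F(-72)/(((V - 8857)/(1/(-46322) - 31805))) = (9 + 238*(-72))/(((49475 - 8857)/(1/(-46322) - 31805))) = (9 - 17136)/((40618/(-1/46322 - 31805))) = -17127/(40618/(-1473271211/46322)) = -17127/(40618*(-46322/1473271211)) = -17127/(-1881506996/1473271211) = -17127*(-1473271211/1881506996) = 25232716030797/1881506996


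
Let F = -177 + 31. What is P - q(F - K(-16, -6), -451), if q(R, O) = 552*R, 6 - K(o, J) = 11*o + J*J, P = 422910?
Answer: 584094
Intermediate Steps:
F = -146
K(o, J) = 6 - J² - 11*o (K(o, J) = 6 - (11*o + J*J) = 6 - (11*o + J²) = 6 - (J² + 11*o) = 6 + (-J² - 11*o) = 6 - J² - 11*o)
P - q(F - K(-16, -6), -451) = 422910 - 552*(-146 - (6 - 1*(-6)² - 11*(-16))) = 422910 - 552*(-146 - (6 - 1*36 + 176)) = 422910 - 552*(-146 - (6 - 36 + 176)) = 422910 - 552*(-146 - 1*146) = 422910 - 552*(-146 - 146) = 422910 - 552*(-292) = 422910 - 1*(-161184) = 422910 + 161184 = 584094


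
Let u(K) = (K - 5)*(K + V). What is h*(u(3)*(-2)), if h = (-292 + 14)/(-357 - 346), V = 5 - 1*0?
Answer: 8896/703 ≈ 12.654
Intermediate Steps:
V = 5 (V = 5 + 0 = 5)
u(K) = (-5 + K)*(5 + K) (u(K) = (K - 5)*(K + 5) = (-5 + K)*(5 + K))
h = 278/703 (h = -278/(-703) = -278*(-1/703) = 278/703 ≈ 0.39545)
h*(u(3)*(-2)) = 278*((-25 + 3²)*(-2))/703 = 278*((-25 + 9)*(-2))/703 = 278*(-16*(-2))/703 = (278/703)*32 = 8896/703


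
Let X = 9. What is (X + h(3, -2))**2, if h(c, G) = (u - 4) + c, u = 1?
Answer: 81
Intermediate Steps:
h(c, G) = -3 + c (h(c, G) = (1 - 4) + c = -3 + c)
(X + h(3, -2))**2 = (9 + (-3 + 3))**2 = (9 + 0)**2 = 9**2 = 81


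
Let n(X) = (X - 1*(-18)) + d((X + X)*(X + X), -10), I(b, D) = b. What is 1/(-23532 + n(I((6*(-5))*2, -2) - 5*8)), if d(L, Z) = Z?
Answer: -1/23624 ≈ -4.2330e-5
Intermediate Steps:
n(X) = 8 + X (n(X) = (X - 1*(-18)) - 10 = (X + 18) - 10 = (18 + X) - 10 = 8 + X)
1/(-23532 + n(I((6*(-5))*2, -2) - 5*8)) = 1/(-23532 + (8 + ((6*(-5))*2 - 5*8))) = 1/(-23532 + (8 + (-30*2 - 40))) = 1/(-23532 + (8 + (-60 - 40))) = 1/(-23532 + (8 - 100)) = 1/(-23532 - 92) = 1/(-23624) = -1/23624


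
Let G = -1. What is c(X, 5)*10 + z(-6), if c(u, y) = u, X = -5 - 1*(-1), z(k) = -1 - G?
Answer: -40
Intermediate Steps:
z(k) = 0 (z(k) = -1 - 1*(-1) = -1 + 1 = 0)
X = -4 (X = -5 + 1 = -4)
c(X, 5)*10 + z(-6) = -4*10 + 0 = -40 + 0 = -40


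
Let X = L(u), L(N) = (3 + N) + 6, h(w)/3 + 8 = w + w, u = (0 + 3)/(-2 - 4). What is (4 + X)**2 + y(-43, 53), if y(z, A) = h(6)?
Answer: 673/4 ≈ 168.25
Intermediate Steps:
u = -1/2 (u = 3/(-6) = 3*(-1/6) = -1/2 ≈ -0.50000)
h(w) = -24 + 6*w (h(w) = -24 + 3*(w + w) = -24 + 3*(2*w) = -24 + 6*w)
y(z, A) = 12 (y(z, A) = -24 + 6*6 = -24 + 36 = 12)
L(N) = 9 + N
X = 17/2 (X = 9 - 1/2 = 17/2 ≈ 8.5000)
(4 + X)**2 + y(-43, 53) = (4 + 17/2)**2 + 12 = (25/2)**2 + 12 = 625/4 + 12 = 673/4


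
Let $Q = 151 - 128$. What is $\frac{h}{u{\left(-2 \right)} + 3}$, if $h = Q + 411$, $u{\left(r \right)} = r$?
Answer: $434$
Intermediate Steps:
$Q = 23$
$h = 434$ ($h = 23 + 411 = 434$)
$\frac{h}{u{\left(-2 \right)} + 3} = \frac{434}{-2 + 3} = \frac{434}{1} = 434 \cdot 1 = 434$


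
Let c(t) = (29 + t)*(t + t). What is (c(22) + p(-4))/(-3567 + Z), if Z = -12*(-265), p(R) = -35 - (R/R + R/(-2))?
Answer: -2206/387 ≈ -5.7003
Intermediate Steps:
p(R) = -36 + R/2 (p(R) = -35 - (1 + R*(-½)) = -35 - (1 - R/2) = -35 + (-1 + R/2) = -36 + R/2)
c(t) = 2*t*(29 + t) (c(t) = (29 + t)*(2*t) = 2*t*(29 + t))
Z = 3180
(c(22) + p(-4))/(-3567 + Z) = (2*22*(29 + 22) + (-36 + (½)*(-4)))/(-3567 + 3180) = (2*22*51 + (-36 - 2))/(-387) = (2244 - 38)*(-1/387) = 2206*(-1/387) = -2206/387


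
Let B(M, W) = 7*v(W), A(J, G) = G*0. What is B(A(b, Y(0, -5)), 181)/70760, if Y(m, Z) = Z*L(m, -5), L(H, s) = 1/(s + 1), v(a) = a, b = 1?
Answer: 1267/70760 ≈ 0.017906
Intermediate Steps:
L(H, s) = 1/(1 + s)
Y(m, Z) = -Z/4 (Y(m, Z) = Z/(1 - 5) = Z/(-4) = Z*(-¼) = -Z/4)
A(J, G) = 0
B(M, W) = 7*W
B(A(b, Y(0, -5)), 181)/70760 = (7*181)/70760 = 1267*(1/70760) = 1267/70760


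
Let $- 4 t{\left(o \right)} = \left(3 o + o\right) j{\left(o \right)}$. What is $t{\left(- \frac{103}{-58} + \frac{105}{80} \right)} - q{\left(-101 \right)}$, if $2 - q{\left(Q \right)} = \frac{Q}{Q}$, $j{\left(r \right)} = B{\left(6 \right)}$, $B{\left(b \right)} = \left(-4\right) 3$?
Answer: $\frac{4183}{116} \approx 36.06$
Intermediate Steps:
$B{\left(b \right)} = -12$
$j{\left(r \right)} = -12$
$q{\left(Q \right)} = 1$ ($q{\left(Q \right)} = 2 - \frac{Q}{Q} = 2 - 1 = 1$)
$t{\left(o \right)} = 12 o$ ($t{\left(o \right)} = - \frac{\left(3 o + o\right) \left(-12\right)}{4} = - \frac{4 o \left(-12\right)}{4} = - \frac{\left(-48\right) o}{4} = 12 o$)
$t{\left(- \frac{103}{-58} + \frac{105}{80} \right)} - q{\left(-101 \right)} = 12 \left(- \frac{103}{-58} + \frac{105}{80}\right) - 1 = 12 \left(\left(-103\right) \left(- \frac{1}{58}\right) + 105 \cdot \frac{1}{80}\right) - 1 = 12 \left(\frac{103}{58} + \frac{21}{16}\right) - 1 = 12 \cdot \frac{1433}{464} - 1 = \frac{4299}{116} - 1 = \frac{4183}{116}$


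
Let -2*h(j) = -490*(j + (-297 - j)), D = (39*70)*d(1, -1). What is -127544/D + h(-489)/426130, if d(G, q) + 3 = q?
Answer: 1338893273/116333490 ≈ 11.509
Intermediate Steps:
d(G, q) = -3 + q
D = -10920 (D = (39*70)*(-3 - 1) = 2730*(-4) = -10920)
h(j) = -72765 (h(j) = -(-245)*(j + (-297 - j)) = -(-245)*(-297) = -1/2*145530 = -72765)
-127544/D + h(-489)/426130 = -127544/(-10920) - 72765/426130 = -127544*(-1/10920) - 72765*1/426130 = 15943/1365 - 14553/85226 = 1338893273/116333490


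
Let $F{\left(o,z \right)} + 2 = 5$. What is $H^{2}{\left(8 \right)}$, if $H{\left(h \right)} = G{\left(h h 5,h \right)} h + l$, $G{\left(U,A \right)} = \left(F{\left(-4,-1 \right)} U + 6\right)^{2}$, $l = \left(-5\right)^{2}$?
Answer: $55730300964529$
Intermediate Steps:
$F{\left(o,z \right)} = 3$ ($F{\left(o,z \right)} = -2 + 5 = 3$)
$l = 25$
$G{\left(U,A \right)} = \left(6 + 3 U\right)^{2}$ ($G{\left(U,A \right)} = \left(3 U + 6\right)^{2} = \left(6 + 3 U\right)^{2}$)
$H{\left(h \right)} = 25 + 9 h \left(2 + 5 h^{2}\right)^{2}$ ($H{\left(h \right)} = 9 \left(2 + h h 5\right)^{2} h + 25 = 9 \left(2 + h^{2} \cdot 5\right)^{2} h + 25 = 9 \left(2 + 5 h^{2}\right)^{2} h + 25 = 9 h \left(2 + 5 h^{2}\right)^{2} + 25 = 25 + 9 h \left(2 + 5 h^{2}\right)^{2}$)
$H^{2}{\left(8 \right)} = \left(25 + 9 \cdot 8 \left(2 + 5 \cdot 8^{2}\right)^{2}\right)^{2} = \left(25 + 9 \cdot 8 \left(2 + 5 \cdot 64\right)^{2}\right)^{2} = \left(25 + 9 \cdot 8 \left(2 + 320\right)^{2}\right)^{2} = \left(25 + 9 \cdot 8 \cdot 322^{2}\right)^{2} = \left(25 + 9 \cdot 8 \cdot 103684\right)^{2} = \left(25 + 7465248\right)^{2} = 7465273^{2} = 55730300964529$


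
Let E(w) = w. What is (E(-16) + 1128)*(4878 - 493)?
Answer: 4876120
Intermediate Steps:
(E(-16) + 1128)*(4878 - 493) = (-16 + 1128)*(4878 - 493) = 1112*4385 = 4876120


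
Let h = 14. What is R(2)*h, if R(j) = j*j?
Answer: 56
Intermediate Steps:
R(j) = j**2
R(2)*h = 2**2*14 = 4*14 = 56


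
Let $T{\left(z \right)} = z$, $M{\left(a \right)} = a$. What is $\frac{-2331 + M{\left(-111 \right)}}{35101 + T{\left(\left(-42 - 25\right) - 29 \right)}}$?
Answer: $- \frac{2442}{35005} \approx -0.069762$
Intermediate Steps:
$\frac{-2331 + M{\left(-111 \right)}}{35101 + T{\left(\left(-42 - 25\right) - 29 \right)}} = \frac{-2331 - 111}{35101 - 96} = - \frac{2442}{35101 - 96} = - \frac{2442}{35005}$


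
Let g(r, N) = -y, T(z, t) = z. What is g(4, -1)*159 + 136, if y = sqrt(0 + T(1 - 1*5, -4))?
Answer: 136 - 318*I ≈ 136.0 - 318.0*I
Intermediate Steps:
y = 2*I (y = sqrt(0 + (1 - 1*5)) = sqrt(0 + (1 - 5)) = sqrt(0 - 4) = sqrt(-4) = 2*I ≈ 2.0*I)
g(r, N) = -2*I
g(4, -1)*159 + 136 = -2*I*159 + 136 = -318*I + 136 = 136 - 318*I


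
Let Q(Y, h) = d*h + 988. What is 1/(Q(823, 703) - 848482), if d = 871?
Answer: -1/235181 ≈ -4.2520e-6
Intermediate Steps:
Q(Y, h) = 988 + 871*h (Q(Y, h) = 871*h + 988 = 988 + 871*h)
1/(Q(823, 703) - 848482) = 1/((988 + 871*703) - 848482) = 1/((988 + 612313) - 848482) = 1/(613301 - 848482) = 1/(-235181) = -1/235181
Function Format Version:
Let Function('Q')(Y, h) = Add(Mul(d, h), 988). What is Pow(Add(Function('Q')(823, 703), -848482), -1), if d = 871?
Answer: Rational(-1, 235181) ≈ -4.2520e-6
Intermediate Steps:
Function('Q')(Y, h) = Add(988, Mul(871, h)) (Function('Q')(Y, h) = Add(Mul(871, h), 988) = Add(988, Mul(871, h)))
Pow(Add(Function('Q')(823, 703), -848482), -1) = Pow(Add(Add(988, Mul(871, 703)), -848482), -1) = Pow(Add(Add(988, 612313), -848482), -1) = Pow(Add(613301, -848482), -1) = Pow(-235181, -1) = Rational(-1, 235181)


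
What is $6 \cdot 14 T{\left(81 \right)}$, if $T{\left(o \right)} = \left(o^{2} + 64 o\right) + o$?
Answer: $993384$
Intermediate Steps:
$T{\left(o \right)} = o^{2} + 65 o$
$6 \cdot 14 T{\left(81 \right)} = 6 \cdot 14 \cdot 81 \left(65 + 81\right) = 84 \cdot 81 \cdot 146 = 84 \cdot 11826 = 993384$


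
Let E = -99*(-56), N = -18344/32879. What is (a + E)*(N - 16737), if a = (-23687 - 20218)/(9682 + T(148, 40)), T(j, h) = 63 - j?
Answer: -9751908784337707/105179921 ≈ -9.2716e+7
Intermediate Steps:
a = -14635/3199 (a = (-23687 - 20218)/(9682 + (63 - 1*148)) = -43905/(9682 + (63 - 148)) = -43905/(9682 - 85) = -43905/9597 = -43905*1/9597 = -14635/3199 ≈ -4.5749)
N = -18344/32879 (N = -18344*1/32879 = -18344/32879 ≈ -0.55792)
E = 5544
(a + E)*(N - 16737) = (-14635/3199 + 5544)*(-18344/32879 - 16737) = (17720621/3199)*(-550314167/32879) = -9751908784337707/105179921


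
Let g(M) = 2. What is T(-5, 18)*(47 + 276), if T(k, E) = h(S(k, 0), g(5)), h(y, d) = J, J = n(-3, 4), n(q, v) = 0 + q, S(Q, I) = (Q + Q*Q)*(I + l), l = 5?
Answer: -969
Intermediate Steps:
S(Q, I) = (5 + I)*(Q + Q²) (S(Q, I) = (Q + Q*Q)*(I + 5) = (Q + Q²)*(5 + I) = (5 + I)*(Q + Q²))
n(q, v) = q
J = -3
h(y, d) = -3
T(k, E) = -3
T(-5, 18)*(47 + 276) = -3*(47 + 276) = -3*323 = -969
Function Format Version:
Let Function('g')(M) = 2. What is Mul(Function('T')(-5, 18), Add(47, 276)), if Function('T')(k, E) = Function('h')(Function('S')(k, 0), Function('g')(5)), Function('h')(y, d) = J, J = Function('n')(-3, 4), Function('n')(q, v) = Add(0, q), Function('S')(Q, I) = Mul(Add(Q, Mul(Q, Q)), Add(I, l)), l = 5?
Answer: -969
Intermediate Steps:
Function('S')(Q, I) = Mul(Add(5, I), Add(Q, Pow(Q, 2))) (Function('S')(Q, I) = Mul(Add(Q, Mul(Q, Q)), Add(I, 5)) = Mul(Add(Q, Pow(Q, 2)), Add(5, I)) = Mul(Add(5, I), Add(Q, Pow(Q, 2))))
Function('n')(q, v) = q
J = -3
Function('h')(y, d) = -3
Function('T')(k, E) = -3
Mul(Function('T')(-5, 18), Add(47, 276)) = Mul(-3, Add(47, 276)) = Mul(-3, 323) = -969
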